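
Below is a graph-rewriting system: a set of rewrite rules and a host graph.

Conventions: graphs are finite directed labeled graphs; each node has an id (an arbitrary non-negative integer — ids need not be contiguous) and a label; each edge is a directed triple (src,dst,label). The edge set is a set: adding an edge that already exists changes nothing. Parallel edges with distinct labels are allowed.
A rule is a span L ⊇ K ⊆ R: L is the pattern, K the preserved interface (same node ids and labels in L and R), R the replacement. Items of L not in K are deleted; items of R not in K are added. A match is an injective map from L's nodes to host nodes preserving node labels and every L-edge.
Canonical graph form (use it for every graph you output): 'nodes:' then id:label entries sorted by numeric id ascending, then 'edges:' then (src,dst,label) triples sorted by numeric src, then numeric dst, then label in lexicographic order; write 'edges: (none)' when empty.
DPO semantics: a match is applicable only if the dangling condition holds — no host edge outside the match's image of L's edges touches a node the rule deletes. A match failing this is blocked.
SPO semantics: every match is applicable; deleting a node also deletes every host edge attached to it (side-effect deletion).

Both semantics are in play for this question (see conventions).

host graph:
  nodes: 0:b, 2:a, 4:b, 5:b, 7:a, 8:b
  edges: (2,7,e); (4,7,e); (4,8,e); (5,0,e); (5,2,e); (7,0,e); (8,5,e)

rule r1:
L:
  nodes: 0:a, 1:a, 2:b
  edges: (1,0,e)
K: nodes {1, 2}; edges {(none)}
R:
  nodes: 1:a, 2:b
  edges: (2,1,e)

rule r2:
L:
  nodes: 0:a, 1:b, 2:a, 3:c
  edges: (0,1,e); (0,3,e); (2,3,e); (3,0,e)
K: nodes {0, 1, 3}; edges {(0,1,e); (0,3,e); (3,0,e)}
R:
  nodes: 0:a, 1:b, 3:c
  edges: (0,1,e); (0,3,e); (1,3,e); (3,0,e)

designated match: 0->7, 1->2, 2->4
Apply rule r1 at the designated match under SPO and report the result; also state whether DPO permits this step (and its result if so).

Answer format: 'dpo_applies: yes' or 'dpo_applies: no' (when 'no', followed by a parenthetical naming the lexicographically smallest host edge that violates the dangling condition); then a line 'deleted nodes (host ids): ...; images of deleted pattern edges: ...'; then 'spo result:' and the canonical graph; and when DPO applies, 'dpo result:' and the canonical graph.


dpo_applies: no
(the rule deletes node 7, which keeps host edge (4,7,e) outside the match image — the dangling condition fails, DPO blocks; SPO proceeds and side-deletes such edges)
deleted nodes (host ids): 7; images of deleted pattern edges: (2,7,e)
spo result:
nodes: 0:b, 2:a, 4:b, 5:b, 8:b
edges: (4,2,e); (4,8,e); (5,0,e); (5,2,e); (8,5,e)


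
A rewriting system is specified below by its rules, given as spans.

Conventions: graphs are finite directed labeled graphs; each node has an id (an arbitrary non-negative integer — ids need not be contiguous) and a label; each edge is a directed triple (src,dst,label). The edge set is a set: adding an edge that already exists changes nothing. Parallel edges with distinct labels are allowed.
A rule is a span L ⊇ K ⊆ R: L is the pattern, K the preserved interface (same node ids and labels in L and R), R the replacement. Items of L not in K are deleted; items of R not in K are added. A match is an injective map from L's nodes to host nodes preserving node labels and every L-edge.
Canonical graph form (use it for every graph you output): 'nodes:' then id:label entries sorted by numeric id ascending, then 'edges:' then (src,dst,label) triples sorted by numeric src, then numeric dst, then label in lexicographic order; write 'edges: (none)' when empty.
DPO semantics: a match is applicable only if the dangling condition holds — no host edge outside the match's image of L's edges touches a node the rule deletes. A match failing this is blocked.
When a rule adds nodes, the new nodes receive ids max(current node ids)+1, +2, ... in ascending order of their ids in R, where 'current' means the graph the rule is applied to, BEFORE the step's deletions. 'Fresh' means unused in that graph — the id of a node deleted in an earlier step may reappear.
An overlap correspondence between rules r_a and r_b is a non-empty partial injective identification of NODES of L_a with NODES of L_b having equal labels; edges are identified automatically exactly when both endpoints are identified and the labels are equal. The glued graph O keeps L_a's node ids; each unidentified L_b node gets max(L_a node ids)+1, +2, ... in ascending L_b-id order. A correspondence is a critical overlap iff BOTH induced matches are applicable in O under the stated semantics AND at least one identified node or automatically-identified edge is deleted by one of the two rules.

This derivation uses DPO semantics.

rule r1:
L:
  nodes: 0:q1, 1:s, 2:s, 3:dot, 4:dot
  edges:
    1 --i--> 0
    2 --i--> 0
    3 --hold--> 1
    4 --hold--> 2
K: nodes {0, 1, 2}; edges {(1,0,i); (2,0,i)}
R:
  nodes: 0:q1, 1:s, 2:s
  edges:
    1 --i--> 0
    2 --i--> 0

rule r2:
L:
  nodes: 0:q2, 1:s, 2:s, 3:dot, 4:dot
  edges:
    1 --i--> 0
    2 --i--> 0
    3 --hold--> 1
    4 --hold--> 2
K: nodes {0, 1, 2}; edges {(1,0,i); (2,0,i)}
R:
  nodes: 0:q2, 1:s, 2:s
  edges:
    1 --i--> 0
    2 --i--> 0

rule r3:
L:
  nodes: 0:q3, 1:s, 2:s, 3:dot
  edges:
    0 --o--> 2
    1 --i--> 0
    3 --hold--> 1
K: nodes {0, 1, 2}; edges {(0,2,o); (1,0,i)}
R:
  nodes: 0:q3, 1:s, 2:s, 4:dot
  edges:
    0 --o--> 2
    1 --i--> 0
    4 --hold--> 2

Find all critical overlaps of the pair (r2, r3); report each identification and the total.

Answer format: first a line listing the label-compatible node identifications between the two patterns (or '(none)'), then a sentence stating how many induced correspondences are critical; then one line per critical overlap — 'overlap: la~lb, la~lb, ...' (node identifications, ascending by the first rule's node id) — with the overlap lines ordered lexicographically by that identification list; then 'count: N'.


label-compatible node identifications between L(r2) and L(r3): 1~1, 1~2, 2~1, 2~2, 3~3, 4~3
4 of the induced correspondences are critical overlaps of r2 and r3.
overlap: 1~1, 2~2, 3~3
overlap: 1~1, 3~3
overlap: 1~2, 2~1, 4~3
overlap: 2~1, 4~3
count: 4


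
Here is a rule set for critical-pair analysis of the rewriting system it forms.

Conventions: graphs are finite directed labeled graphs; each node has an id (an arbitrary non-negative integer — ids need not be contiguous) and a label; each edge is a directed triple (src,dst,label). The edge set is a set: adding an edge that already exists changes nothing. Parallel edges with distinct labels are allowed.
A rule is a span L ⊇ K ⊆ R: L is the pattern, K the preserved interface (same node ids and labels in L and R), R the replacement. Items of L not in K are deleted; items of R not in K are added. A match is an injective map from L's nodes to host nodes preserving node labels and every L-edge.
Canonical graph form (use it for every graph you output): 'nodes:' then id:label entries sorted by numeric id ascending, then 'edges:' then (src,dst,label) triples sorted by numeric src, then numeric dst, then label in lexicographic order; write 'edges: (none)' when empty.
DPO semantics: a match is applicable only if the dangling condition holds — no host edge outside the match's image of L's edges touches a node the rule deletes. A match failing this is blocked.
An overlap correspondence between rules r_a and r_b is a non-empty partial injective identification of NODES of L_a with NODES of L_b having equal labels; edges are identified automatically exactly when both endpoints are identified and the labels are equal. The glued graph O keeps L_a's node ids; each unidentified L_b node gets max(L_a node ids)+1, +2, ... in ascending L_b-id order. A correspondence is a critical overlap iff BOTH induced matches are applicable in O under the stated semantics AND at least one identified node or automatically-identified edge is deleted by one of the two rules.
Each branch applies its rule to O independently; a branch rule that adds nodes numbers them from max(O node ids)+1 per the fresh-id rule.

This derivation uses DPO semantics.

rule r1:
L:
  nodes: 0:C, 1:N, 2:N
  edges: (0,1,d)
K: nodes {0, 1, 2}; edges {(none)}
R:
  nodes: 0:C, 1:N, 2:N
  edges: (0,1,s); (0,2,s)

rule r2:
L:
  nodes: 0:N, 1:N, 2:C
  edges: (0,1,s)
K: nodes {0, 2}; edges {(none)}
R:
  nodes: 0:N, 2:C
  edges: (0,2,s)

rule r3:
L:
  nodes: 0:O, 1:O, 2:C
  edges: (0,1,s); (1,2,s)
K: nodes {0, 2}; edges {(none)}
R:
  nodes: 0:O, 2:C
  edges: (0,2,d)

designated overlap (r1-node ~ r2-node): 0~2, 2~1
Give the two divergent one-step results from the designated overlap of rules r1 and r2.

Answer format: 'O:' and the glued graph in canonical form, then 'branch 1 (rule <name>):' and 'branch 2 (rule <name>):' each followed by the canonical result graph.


O:
nodes: 0:C, 1:N, 2:N, 3:N
edges: (0,1,d); (3,2,s)
branch 1 (rule r1):
nodes: 0:C, 1:N, 2:N, 3:N
edges: (0,1,s); (0,2,s); (3,2,s)
branch 2 (rule r2):
nodes: 0:C, 1:N, 3:N
edges: (0,1,d); (3,0,s)


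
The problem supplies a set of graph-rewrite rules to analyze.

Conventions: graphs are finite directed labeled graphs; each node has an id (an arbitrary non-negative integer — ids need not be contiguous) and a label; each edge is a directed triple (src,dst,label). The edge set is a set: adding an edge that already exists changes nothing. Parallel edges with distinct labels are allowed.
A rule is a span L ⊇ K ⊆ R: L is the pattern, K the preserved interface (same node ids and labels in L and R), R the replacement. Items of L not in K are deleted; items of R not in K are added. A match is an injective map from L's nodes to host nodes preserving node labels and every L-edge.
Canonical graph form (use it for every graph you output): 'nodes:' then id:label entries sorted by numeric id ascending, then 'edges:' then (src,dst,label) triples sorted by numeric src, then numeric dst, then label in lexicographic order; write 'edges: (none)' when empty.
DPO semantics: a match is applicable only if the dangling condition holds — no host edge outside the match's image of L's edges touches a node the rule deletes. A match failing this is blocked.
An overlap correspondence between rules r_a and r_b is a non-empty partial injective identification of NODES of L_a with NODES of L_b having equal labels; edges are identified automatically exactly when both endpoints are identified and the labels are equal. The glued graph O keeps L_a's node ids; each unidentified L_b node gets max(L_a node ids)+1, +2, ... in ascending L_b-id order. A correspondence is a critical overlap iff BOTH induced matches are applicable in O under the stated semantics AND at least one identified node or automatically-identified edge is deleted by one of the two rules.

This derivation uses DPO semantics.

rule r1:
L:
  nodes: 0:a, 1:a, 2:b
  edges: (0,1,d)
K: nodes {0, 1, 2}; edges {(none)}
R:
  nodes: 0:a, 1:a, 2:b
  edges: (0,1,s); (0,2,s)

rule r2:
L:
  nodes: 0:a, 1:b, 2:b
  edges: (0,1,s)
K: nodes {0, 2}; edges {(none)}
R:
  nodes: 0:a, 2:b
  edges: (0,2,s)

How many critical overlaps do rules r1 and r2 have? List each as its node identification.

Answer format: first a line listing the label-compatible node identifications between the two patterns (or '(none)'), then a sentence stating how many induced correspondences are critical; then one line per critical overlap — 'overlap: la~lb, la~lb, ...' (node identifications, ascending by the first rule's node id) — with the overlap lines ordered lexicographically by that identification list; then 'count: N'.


label-compatible node identifications between L(r1) and L(r2): 0~0, 1~0, 2~1, 2~2
3 of the induced correspondences are critical overlaps of r1 and r2.
overlap: 0~0, 2~1
overlap: 1~0, 2~1
overlap: 2~1
count: 3


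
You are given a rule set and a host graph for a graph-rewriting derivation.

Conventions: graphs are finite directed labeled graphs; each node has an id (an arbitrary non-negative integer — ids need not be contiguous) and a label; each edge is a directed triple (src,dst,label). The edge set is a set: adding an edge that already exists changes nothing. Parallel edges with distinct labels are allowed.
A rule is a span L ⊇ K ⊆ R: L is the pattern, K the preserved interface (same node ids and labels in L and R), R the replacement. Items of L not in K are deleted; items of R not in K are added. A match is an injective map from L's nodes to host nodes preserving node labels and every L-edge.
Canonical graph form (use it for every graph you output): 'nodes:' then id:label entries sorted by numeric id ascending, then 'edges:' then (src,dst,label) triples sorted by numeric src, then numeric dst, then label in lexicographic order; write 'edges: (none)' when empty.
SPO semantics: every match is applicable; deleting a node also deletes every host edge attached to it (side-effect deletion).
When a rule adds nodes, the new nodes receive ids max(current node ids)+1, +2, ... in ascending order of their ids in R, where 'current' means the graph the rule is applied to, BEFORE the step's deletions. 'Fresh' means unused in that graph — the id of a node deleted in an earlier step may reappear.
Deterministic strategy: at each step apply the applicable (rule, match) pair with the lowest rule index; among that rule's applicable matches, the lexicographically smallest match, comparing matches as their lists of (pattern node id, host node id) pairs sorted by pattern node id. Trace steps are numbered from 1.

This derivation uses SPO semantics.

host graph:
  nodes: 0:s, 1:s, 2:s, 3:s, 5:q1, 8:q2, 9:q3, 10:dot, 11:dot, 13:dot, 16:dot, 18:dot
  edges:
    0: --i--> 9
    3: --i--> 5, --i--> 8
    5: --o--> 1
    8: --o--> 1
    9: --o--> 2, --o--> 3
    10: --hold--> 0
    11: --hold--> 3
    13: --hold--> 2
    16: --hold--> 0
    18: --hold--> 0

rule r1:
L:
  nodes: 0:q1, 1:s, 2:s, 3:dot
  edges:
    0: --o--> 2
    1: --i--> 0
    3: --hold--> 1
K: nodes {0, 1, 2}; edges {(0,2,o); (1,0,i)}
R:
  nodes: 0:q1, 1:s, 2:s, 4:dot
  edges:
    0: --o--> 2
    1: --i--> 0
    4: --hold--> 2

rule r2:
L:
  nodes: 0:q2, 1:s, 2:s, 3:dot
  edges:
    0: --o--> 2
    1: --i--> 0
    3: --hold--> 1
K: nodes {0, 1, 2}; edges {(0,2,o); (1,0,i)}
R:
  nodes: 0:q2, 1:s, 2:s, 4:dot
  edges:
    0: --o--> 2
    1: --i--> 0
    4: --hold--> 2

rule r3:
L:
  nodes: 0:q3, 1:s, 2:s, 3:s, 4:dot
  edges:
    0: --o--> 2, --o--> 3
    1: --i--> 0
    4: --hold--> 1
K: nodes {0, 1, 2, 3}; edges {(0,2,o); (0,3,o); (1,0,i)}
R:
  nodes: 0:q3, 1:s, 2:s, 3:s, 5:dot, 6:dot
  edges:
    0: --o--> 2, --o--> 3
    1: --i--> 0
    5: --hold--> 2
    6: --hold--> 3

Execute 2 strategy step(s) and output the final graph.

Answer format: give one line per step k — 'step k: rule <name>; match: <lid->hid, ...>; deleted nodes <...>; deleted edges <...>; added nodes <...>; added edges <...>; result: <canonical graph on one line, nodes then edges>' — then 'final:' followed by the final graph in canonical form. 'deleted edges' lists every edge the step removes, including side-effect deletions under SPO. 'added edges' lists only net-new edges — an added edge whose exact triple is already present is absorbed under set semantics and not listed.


step 1: rule r1; match: 0->5, 1->3, 2->1, 3->11; deleted nodes 11; deleted edges (11,3,hold); added nodes 19; added edges (19,1,hold); result: nodes: 0:s, 1:s, 2:s, 3:s, 5:q1, 8:q2, 9:q3, 10:dot, 13:dot, 16:dot, 18:dot, 19:dot edges: (0,9,i); (3,5,i); (3,8,i); (5,1,o); (8,1,o); (9,2,o); (9,3,o); (10,0,hold); (13,2,hold); (16,0,hold); (18,0,hold); (19,1,hold)
step 2: rule r3; match: 0->9, 1->0, 2->2, 3->3, 4->10; deleted nodes 10; deleted edges (10,0,hold); added nodes 20, 21; added edges (20,2,hold); (21,3,hold); result: nodes: 0:s, 1:s, 2:s, 3:s, 5:q1, 8:q2, 9:q3, 13:dot, 16:dot, 18:dot, 19:dot, 20:dot, 21:dot edges: (0,9,i); (3,5,i); (3,8,i); (5,1,o); (8,1,o); (9,2,o); (9,3,o); (13,2,hold); (16,0,hold); (18,0,hold); (19,1,hold); (20,2,hold); (21,3,hold)
final:
nodes: 0:s, 1:s, 2:s, 3:s, 5:q1, 8:q2, 9:q3, 13:dot, 16:dot, 18:dot, 19:dot, 20:dot, 21:dot
edges: (0,9,i); (3,5,i); (3,8,i); (5,1,o); (8,1,o); (9,2,o); (9,3,o); (13,2,hold); (16,0,hold); (18,0,hold); (19,1,hold); (20,2,hold); (21,3,hold)


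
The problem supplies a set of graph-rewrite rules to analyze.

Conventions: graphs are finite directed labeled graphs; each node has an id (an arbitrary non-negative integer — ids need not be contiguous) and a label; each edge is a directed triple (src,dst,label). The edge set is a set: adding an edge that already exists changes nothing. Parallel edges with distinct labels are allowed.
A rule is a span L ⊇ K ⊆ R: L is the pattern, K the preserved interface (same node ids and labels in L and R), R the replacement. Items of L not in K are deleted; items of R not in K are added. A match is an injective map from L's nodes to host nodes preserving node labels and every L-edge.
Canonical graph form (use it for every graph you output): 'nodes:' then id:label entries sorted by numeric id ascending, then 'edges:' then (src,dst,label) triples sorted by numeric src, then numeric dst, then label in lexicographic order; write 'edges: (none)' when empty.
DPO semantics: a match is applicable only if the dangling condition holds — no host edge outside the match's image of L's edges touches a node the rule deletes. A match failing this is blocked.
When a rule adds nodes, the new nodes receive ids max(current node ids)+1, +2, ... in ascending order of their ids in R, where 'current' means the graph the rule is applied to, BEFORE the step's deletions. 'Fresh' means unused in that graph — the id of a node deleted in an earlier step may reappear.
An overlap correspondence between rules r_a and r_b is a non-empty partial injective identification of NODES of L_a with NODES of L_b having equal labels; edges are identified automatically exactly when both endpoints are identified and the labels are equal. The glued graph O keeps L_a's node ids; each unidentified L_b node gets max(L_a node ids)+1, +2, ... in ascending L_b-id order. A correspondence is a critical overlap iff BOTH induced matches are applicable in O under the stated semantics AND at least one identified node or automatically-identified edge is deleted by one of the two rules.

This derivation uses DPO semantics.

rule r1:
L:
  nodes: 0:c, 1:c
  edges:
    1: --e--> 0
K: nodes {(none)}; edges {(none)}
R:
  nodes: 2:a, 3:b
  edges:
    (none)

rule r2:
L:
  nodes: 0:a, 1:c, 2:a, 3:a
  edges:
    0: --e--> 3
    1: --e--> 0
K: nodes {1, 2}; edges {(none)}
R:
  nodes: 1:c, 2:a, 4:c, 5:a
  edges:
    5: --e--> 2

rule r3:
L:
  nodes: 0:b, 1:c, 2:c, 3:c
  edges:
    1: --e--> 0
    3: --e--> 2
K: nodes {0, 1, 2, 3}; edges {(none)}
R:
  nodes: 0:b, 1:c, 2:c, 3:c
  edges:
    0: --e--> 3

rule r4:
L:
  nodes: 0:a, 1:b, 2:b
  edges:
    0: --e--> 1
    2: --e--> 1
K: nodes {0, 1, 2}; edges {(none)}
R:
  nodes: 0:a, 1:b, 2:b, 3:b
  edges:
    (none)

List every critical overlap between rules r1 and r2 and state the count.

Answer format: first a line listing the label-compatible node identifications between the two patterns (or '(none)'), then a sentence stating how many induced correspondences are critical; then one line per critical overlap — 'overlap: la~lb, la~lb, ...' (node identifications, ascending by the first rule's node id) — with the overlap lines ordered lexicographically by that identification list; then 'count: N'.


label-compatible node identifications between L(r1) and L(r2): 0~1, 1~1
0 of the induced correspondences are critical overlaps of r1 and r2.
count: 0


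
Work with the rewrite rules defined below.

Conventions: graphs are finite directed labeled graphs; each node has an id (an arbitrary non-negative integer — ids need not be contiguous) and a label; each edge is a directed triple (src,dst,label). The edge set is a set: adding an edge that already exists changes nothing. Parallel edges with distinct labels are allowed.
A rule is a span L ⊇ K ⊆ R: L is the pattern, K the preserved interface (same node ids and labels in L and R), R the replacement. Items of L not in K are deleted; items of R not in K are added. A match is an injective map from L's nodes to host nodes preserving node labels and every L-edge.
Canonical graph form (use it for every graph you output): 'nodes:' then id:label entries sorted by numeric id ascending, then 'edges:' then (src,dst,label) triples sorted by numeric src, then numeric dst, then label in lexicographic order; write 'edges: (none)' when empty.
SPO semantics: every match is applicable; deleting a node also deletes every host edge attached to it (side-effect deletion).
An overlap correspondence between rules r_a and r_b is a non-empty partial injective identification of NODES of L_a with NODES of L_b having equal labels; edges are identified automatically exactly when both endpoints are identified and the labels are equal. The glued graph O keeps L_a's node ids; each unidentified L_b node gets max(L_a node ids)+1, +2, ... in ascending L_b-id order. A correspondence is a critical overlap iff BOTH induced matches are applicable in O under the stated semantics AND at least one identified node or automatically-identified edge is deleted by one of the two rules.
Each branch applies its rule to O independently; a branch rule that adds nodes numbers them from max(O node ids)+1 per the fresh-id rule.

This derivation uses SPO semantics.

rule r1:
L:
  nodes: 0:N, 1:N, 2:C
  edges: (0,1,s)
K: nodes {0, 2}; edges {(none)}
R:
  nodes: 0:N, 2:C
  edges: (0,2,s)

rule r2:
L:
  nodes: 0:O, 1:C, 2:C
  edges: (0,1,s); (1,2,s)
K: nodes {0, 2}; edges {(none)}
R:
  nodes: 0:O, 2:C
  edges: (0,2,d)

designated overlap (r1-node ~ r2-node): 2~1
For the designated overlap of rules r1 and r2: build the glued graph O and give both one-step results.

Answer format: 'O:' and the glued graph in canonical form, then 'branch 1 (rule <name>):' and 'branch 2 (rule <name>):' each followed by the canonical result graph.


O:
nodes: 0:N, 1:N, 2:C, 3:O, 4:C
edges: (0,1,s); (2,4,s); (3,2,s)
branch 1 (rule r1):
nodes: 0:N, 2:C, 3:O, 4:C
edges: (0,2,s); (2,4,s); (3,2,s)
branch 2 (rule r2):
nodes: 0:N, 1:N, 3:O, 4:C
edges: (0,1,s); (3,4,d)


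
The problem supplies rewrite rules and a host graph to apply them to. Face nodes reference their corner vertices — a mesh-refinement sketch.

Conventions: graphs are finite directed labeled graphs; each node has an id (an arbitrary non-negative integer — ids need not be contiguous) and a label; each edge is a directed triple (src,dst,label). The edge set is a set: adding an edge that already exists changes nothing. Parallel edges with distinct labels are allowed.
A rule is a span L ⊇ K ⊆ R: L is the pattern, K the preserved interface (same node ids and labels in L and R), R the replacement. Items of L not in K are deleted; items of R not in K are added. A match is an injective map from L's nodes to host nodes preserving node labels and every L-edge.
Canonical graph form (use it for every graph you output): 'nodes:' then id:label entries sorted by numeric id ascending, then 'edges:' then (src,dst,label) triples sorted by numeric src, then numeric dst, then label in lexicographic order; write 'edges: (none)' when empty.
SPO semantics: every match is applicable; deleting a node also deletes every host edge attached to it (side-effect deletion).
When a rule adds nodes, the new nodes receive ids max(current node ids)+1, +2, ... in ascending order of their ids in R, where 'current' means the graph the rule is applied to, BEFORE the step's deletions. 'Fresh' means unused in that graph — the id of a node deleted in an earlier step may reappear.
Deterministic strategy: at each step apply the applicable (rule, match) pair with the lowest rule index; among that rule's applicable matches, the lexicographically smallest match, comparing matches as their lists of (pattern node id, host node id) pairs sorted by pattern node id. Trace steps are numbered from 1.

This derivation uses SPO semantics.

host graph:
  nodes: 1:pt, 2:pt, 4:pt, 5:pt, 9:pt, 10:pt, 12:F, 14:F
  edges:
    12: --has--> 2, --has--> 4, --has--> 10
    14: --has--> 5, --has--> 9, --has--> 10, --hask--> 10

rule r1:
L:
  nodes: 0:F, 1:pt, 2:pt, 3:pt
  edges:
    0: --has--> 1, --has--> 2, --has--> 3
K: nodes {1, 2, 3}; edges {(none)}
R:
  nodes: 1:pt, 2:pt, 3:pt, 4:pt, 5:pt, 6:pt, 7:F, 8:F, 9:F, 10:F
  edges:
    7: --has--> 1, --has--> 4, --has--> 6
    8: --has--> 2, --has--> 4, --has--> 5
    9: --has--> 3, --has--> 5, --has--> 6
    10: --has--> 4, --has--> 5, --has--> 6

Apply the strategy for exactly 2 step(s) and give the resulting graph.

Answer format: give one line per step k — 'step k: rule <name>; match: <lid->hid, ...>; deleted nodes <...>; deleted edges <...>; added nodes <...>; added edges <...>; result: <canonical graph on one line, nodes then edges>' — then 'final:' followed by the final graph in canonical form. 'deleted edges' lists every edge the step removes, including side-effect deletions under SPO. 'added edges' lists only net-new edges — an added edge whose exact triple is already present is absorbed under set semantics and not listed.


step 1: rule r1; match: 0->12, 1->2, 2->4, 3->10; deleted nodes 12; deleted edges (12,2,has); (12,4,has); (12,10,has); added nodes 15, 16, 17, 18, 19, 20, 21; added edges (18,2,has); (18,15,has); (18,17,has); (19,4,has); (19,15,has); (19,16,has); (20,10,has); (20,16,has); (20,17,has); (21,15,has); (21,16,has); (21,17,has); result: nodes: 1:pt, 2:pt, 4:pt, 5:pt, 9:pt, 10:pt, 14:F, 15:pt, 16:pt, 17:pt, 18:F, 19:F, 20:F, 21:F edges: (14,5,has); (14,9,has); (14,10,has); (14,10,hask); (18,2,has); (18,15,has); (18,17,has); (19,4,has); (19,15,has); (19,16,has); (20,10,has); (20,16,has); (20,17,has); (21,15,has); (21,16,has); (21,17,has)
step 2: rule r1; match: 0->14, 1->5, 2->9, 3->10; deleted nodes 14; deleted edges (14,5,has); (14,9,has); (14,10,has); (14,10,hask); added nodes 22, 23, 24, 25, 26, 27, 28; added edges (25,5,has); (25,22,has); (25,24,has); (26,9,has); (26,22,has); (26,23,has); (27,10,has); (27,23,has); (27,24,has); (28,22,has); (28,23,has); (28,24,has); result: nodes: 1:pt, 2:pt, 4:pt, 5:pt, 9:pt, 10:pt, 15:pt, 16:pt, 17:pt, 18:F, 19:F, 20:F, 21:F, 22:pt, 23:pt, 24:pt, 25:F, 26:F, 27:F, 28:F edges: (18,2,has); (18,15,has); (18,17,has); (19,4,has); (19,15,has); (19,16,has); (20,10,has); (20,16,has); (20,17,has); (21,15,has); (21,16,has); (21,17,has); (25,5,has); (25,22,has); (25,24,has); (26,9,has); (26,22,has); (26,23,has); (27,10,has); (27,23,has); (27,24,has); (28,22,has); (28,23,has); (28,24,has)
final:
nodes: 1:pt, 2:pt, 4:pt, 5:pt, 9:pt, 10:pt, 15:pt, 16:pt, 17:pt, 18:F, 19:F, 20:F, 21:F, 22:pt, 23:pt, 24:pt, 25:F, 26:F, 27:F, 28:F
edges: (18,2,has); (18,15,has); (18,17,has); (19,4,has); (19,15,has); (19,16,has); (20,10,has); (20,16,has); (20,17,has); (21,15,has); (21,16,has); (21,17,has); (25,5,has); (25,22,has); (25,24,has); (26,9,has); (26,22,has); (26,23,has); (27,10,has); (27,23,has); (27,24,has); (28,22,has); (28,23,has); (28,24,has)


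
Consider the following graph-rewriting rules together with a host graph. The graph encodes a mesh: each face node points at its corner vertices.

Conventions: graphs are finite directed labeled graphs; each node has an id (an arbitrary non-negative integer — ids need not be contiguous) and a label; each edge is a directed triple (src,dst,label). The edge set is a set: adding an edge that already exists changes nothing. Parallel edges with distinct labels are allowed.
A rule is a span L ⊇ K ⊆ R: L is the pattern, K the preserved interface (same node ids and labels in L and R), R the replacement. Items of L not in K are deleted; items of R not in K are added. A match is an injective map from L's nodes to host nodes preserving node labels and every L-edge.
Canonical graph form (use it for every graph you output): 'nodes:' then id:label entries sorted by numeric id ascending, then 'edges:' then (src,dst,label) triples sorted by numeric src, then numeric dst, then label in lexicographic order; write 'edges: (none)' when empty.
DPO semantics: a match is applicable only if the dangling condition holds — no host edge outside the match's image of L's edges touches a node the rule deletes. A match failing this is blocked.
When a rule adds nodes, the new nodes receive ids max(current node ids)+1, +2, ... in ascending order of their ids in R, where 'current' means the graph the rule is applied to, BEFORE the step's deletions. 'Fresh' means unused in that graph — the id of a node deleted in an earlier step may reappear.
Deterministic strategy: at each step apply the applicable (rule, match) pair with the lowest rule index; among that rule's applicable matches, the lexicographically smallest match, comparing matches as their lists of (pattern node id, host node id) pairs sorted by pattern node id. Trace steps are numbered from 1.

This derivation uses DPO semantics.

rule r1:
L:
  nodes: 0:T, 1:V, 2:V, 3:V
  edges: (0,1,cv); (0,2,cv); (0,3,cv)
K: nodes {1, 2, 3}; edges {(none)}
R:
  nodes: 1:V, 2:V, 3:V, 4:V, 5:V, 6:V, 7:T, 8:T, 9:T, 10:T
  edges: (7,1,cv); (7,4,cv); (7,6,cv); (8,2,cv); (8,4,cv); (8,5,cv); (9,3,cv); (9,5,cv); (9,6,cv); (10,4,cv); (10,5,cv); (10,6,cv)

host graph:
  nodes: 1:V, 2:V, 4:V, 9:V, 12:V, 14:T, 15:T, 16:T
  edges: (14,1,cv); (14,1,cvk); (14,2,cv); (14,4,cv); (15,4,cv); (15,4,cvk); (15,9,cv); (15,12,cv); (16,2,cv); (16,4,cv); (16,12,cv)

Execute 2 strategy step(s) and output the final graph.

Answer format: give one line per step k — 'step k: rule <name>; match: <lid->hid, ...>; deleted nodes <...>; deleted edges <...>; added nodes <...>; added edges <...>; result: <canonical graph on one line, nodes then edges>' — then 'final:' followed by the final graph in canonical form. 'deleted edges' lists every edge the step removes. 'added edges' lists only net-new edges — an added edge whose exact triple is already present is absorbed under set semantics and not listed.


step 1: rule r1; match: 0->16, 1->2, 2->4, 3->12; deleted nodes 16; deleted edges (16,2,cv); (16,4,cv); (16,12,cv); added nodes 17, 18, 19, 20, 21, 22, 23; added edges (20,2,cv); (20,17,cv); (20,19,cv); (21,4,cv); (21,17,cv); (21,18,cv); (22,12,cv); (22,18,cv); (22,19,cv); (23,17,cv); (23,18,cv); (23,19,cv); result: nodes: 1:V, 2:V, 4:V, 9:V, 12:V, 14:T, 15:T, 17:V, 18:V, 19:V, 20:T, 21:T, 22:T, 23:T edges: (14,1,cv); (14,1,cvk); (14,2,cv); (14,4,cv); (15,4,cv); (15,4,cvk); (15,9,cv); (15,12,cv); (20,2,cv); (20,17,cv); (20,19,cv); (21,4,cv); (21,17,cv); (21,18,cv); (22,12,cv); (22,18,cv); (22,19,cv); (23,17,cv); (23,18,cv); (23,19,cv)
step 2: rule r1; match: 0->20, 1->2, 2->17, 3->19; deleted nodes 20; deleted edges (20,2,cv); (20,17,cv); (20,19,cv); added nodes 24, 25, 26, 27, 28, 29, 30; added edges (27,2,cv); (27,24,cv); (27,26,cv); (28,17,cv); (28,24,cv); (28,25,cv); (29,19,cv); (29,25,cv); (29,26,cv); (30,24,cv); (30,25,cv); (30,26,cv); result: nodes: 1:V, 2:V, 4:V, 9:V, 12:V, 14:T, 15:T, 17:V, 18:V, 19:V, 21:T, 22:T, 23:T, 24:V, 25:V, 26:V, 27:T, 28:T, 29:T, 30:T edges: (14,1,cv); (14,1,cvk); (14,2,cv); (14,4,cv); (15,4,cv); (15,4,cvk); (15,9,cv); (15,12,cv); (21,4,cv); (21,17,cv); (21,18,cv); (22,12,cv); (22,18,cv); (22,19,cv); (23,17,cv); (23,18,cv); (23,19,cv); (27,2,cv); (27,24,cv); (27,26,cv); (28,17,cv); (28,24,cv); (28,25,cv); (29,19,cv); (29,25,cv); (29,26,cv); (30,24,cv); (30,25,cv); (30,26,cv)
final:
nodes: 1:V, 2:V, 4:V, 9:V, 12:V, 14:T, 15:T, 17:V, 18:V, 19:V, 21:T, 22:T, 23:T, 24:V, 25:V, 26:V, 27:T, 28:T, 29:T, 30:T
edges: (14,1,cv); (14,1,cvk); (14,2,cv); (14,4,cv); (15,4,cv); (15,4,cvk); (15,9,cv); (15,12,cv); (21,4,cv); (21,17,cv); (21,18,cv); (22,12,cv); (22,18,cv); (22,19,cv); (23,17,cv); (23,18,cv); (23,19,cv); (27,2,cv); (27,24,cv); (27,26,cv); (28,17,cv); (28,24,cv); (28,25,cv); (29,19,cv); (29,25,cv); (29,26,cv); (30,24,cv); (30,25,cv); (30,26,cv)


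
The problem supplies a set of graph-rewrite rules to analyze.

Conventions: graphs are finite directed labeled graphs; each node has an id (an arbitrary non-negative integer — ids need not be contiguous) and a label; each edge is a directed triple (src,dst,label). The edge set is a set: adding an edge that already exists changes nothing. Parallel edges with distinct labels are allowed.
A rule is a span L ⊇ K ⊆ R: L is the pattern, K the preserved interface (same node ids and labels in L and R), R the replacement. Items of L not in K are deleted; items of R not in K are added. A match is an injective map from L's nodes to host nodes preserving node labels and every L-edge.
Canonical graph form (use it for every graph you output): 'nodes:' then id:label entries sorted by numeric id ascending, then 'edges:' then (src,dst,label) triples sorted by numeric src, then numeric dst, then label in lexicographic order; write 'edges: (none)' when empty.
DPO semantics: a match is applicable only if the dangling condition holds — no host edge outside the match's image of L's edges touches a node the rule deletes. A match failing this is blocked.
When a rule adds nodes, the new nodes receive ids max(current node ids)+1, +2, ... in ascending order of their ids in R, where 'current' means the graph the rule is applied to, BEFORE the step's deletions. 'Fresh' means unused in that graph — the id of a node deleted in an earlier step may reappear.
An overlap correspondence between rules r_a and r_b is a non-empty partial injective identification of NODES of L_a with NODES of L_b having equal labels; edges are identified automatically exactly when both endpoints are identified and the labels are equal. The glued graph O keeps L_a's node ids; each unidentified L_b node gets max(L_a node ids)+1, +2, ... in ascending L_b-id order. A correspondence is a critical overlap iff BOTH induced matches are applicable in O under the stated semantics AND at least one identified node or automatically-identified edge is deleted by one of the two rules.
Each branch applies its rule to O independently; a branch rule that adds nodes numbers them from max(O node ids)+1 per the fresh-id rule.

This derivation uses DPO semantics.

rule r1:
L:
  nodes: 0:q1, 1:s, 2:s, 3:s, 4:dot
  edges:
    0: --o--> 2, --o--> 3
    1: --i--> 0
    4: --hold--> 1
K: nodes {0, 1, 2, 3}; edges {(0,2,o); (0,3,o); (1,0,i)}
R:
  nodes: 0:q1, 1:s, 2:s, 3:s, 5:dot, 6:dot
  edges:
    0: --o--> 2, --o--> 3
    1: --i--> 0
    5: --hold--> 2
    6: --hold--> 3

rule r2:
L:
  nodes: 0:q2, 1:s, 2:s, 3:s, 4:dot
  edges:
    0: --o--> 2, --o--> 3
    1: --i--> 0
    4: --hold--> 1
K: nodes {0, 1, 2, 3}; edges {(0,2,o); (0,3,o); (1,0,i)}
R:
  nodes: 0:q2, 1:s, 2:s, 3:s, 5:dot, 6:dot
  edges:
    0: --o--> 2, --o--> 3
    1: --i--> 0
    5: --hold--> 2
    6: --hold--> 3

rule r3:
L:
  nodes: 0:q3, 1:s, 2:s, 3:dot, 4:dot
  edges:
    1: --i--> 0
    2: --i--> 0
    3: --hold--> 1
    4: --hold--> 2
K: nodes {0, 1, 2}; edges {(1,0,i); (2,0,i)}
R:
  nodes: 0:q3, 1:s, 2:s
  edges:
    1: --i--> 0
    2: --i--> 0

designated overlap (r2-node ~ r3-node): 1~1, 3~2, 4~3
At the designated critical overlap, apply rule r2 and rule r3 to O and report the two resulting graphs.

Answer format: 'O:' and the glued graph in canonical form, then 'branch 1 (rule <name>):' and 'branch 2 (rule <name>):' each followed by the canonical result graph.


O:
nodes: 0:q2, 1:s, 2:s, 3:s, 4:dot, 5:q3, 6:dot
edges: (0,2,o); (0,3,o); (1,0,i); (1,5,i); (3,5,i); (4,1,hold); (6,3,hold)
branch 1 (rule r2):
nodes: 0:q2, 1:s, 2:s, 3:s, 5:q3, 6:dot, 7:dot, 8:dot
edges: (0,2,o); (0,3,o); (1,0,i); (1,5,i); (3,5,i); (6,3,hold); (7,2,hold); (8,3,hold)
branch 2 (rule r3):
nodes: 0:q2, 1:s, 2:s, 3:s, 5:q3
edges: (0,2,o); (0,3,o); (1,0,i); (1,5,i); (3,5,i)


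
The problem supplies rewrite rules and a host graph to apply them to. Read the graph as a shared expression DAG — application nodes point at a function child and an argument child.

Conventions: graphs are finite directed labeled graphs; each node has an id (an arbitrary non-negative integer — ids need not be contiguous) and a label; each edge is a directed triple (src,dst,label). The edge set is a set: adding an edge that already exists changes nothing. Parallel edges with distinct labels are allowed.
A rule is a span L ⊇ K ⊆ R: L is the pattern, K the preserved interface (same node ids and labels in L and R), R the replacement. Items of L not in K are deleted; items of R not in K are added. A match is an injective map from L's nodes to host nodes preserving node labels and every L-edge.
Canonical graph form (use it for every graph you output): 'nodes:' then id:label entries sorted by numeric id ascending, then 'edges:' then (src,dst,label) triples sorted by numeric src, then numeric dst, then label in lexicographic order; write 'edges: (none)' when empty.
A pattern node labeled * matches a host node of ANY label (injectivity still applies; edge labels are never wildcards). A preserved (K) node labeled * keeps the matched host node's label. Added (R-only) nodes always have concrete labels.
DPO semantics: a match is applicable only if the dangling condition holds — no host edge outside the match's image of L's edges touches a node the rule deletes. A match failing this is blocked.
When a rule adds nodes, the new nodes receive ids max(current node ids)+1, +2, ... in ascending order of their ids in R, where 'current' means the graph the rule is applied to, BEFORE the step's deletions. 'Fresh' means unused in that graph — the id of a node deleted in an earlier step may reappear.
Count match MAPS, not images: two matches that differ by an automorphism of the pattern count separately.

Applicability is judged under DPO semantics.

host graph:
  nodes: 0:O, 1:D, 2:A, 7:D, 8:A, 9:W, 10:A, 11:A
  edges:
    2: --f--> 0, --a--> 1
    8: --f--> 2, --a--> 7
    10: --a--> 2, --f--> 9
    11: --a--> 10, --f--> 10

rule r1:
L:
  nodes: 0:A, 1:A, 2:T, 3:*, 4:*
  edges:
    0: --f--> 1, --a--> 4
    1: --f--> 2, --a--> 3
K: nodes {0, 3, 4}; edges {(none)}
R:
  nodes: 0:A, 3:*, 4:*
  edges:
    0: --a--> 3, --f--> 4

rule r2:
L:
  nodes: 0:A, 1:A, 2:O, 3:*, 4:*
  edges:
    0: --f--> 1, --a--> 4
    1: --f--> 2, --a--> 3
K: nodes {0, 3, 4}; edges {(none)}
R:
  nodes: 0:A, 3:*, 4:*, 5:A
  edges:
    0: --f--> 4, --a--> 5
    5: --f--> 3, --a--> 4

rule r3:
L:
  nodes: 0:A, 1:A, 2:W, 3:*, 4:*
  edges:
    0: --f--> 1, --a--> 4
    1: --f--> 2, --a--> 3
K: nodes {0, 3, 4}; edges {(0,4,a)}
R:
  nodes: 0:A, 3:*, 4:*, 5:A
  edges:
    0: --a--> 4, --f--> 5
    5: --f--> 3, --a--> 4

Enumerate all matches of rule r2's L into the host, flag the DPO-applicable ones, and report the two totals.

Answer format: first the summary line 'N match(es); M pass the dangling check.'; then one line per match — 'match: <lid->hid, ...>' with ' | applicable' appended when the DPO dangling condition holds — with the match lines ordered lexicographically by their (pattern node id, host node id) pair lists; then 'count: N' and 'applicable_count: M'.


1 match(es); 0 pass the dangling check.
match: 0->8, 1->2, 2->0, 3->1, 4->7
count: 1
applicable_count: 0


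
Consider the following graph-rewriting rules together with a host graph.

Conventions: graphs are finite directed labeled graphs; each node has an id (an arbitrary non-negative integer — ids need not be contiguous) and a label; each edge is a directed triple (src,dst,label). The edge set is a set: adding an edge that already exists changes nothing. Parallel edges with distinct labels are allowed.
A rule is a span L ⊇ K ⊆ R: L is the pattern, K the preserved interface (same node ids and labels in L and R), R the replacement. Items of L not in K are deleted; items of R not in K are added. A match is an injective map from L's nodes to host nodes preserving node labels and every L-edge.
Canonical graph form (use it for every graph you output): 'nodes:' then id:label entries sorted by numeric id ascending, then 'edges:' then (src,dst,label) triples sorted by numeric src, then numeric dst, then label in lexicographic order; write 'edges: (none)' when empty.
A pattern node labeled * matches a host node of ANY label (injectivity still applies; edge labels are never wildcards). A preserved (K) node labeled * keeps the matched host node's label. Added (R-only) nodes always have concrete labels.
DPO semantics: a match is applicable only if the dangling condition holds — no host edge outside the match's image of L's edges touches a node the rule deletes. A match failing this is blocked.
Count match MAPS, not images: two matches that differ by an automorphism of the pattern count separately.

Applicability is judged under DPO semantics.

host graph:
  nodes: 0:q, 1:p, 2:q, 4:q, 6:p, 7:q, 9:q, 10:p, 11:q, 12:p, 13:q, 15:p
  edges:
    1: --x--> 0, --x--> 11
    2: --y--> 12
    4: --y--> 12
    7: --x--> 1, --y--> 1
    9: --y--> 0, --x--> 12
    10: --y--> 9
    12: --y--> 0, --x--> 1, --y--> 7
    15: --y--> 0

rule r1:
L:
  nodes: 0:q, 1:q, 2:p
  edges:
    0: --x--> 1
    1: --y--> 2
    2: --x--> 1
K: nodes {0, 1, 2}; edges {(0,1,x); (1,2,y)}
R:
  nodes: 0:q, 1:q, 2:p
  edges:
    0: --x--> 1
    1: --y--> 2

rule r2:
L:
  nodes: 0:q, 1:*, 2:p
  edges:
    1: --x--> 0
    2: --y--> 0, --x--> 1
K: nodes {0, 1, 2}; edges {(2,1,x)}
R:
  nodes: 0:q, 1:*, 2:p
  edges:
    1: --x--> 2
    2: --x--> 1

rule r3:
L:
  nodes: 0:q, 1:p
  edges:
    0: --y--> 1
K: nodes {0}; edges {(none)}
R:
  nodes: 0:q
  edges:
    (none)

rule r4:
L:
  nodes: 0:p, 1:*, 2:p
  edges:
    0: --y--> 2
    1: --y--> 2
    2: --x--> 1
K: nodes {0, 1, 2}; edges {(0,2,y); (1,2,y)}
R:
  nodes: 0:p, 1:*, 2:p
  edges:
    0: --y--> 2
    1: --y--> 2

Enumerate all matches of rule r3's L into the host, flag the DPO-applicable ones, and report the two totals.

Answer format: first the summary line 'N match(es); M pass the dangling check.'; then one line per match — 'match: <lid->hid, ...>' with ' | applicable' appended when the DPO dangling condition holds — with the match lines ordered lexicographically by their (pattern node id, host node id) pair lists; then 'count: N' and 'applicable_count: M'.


3 match(es); 0 pass the dangling check.
match: 0->2, 1->12
match: 0->4, 1->12
match: 0->7, 1->1
count: 3
applicable_count: 0
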